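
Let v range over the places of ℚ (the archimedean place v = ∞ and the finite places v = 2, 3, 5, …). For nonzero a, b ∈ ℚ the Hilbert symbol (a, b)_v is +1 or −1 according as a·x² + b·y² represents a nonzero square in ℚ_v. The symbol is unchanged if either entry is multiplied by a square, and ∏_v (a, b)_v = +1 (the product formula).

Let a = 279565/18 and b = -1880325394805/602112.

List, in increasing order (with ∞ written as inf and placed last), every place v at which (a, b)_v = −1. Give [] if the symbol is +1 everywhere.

[3, 5, 13, 23]

Mod squares: a ≡ 559130, b ≡ -49335. Check v ∈ {∞, 2, 3, 5, 7, 11, 13, 17, 23, 37}.
v=7: a=7^0·(≡5), b=7^-2·(≡1) mod 7; (5|7)=-1, (1|7)=+1; (−1)^{0·-2·3}·(-1)^-2·(+1)^0 = +1.
v=5: a=5^1·(≡1), b=5^1·(≡2) mod 5; (1|5)=+1, (2|5)=-1; (−1)^{1·1·2}·(+1)^1·(-1)^1 = -1.
v=11: a=11^1·(≡7), b=11^1·(≡9) mod 11; (7|11)=-1, (9|11)=+1; (−1)^{1·1·5}·(-1)^1·(+1)^1 = +1.
v=23: a=23^1·(≡7), b=23^1·(≡20) mod 23; (7|23)=-1, (20|23)=-1; (−1)^{1·1·11}·(-1)^1·(-1)^1 = -1.
v=∞: 559130 > 0 and -49335 < 0  ⇒  (a,b)_∞ = +1.
v=13: a=13^1·(≡11), b=13^1·(≡3) mod 13; (11|13)=-1, (3|13)=+1; (−1)^{1·1·6}·(-1)^1·(+1)^1 = -1.
v=37: a=37^0·(≡14), b=37^2·(≡5) mod 37; (14|37)=-1, (5|37)=-1; (−1)^{0·2·18}·(-1)^2·(-1)^0 = +1.
v=3: a=3^-2·(≡2), b=3^-1·(≡1) mod 3; (2|3)=-1, (1|3)=+1; (−1)^{-2·-1·1}·(-1)^-1·(+1)^-2 = -1.
v=17: a=17^1·(≡6), b=17^4·(≡8) mod 17; (6|17)=-1, (8|17)=+1; (−1)^{1·4·8}·(-1)^4·(+1)^1 = +1.
v=2: v_2(a)=-1, v_2(b)=-12; units ≡ 5, 1 (mod 8); ε·ε+αω+βω = 0·0+-1·0+-12·1 ≡ 0  ⇒  (a,b)_2 = +1.
(559130, -49335 / ℚ) ramifies at {3, 5, 13, 23}: a division algebra.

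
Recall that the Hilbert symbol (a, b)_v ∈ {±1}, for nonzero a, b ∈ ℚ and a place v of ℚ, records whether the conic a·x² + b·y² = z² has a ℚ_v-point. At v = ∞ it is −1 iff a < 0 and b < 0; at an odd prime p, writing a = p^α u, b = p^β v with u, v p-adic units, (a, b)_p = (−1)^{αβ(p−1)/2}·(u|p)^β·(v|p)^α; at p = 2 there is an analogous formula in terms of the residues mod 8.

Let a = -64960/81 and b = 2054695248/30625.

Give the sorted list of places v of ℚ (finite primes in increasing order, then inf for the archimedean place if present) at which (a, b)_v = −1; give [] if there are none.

[5, 29]

Mod squares: a ≡ -1015, b ≡ 37. Check v ∈ {∞, 2, 3, 5, 7, 23, 29, 37}.
v=∞: -1015 < 0 and 37 > 0  ⇒  (a,b)_∞ = +1.
v=37: a=37^0·(≡7), b=37^1·(≡30) mod 37; (7|37)=+1, (30|37)=+1; (−1)^{0·1·18}·(+1)^1·(+1)^0 = +1.
v=5: a=5^1·(≡3), b=5^-4·(≡2) mod 5; (3|5)=-1, (2|5)=-1; (−1)^{1·-4·2}·(-1)^-4·(-1)^1 = -1.
v=7: a=7^1·(≡4), b=7^-2·(≡2) mod 7; (4|7)=+1, (2|7)=+1; (−1)^{1·-2·3}·(+1)^-2·(+1)^1 = +1.
v=3: a=3^-4·(≡2), b=3^8·(≡1) mod 3; (2|3)=-1, (1|3)=+1; (−1)^{-4·8·1}·(-1)^8·(+1)^-4 = +1.
v=29: a=29^1·(≡6), b=29^0·(≡8) mod 29; (6|29)=+1, (8|29)=-1; (−1)^{1·0·14}·(+1)^0·(-1)^1 = -1.
v=23: a=23^0·(≡7), b=23^2·(≡20) mod 23; (7|23)=-1, (20|23)=-1; (−1)^{0·2·11}·(-1)^2·(-1)^0 = +1.
v=2: v_2(a)=6, v_2(b)=4; units ≡ 1, 5 (mod 8); ε·ε+αω+βω = 0·0+6·1+4·0 ≡ 0  ⇒  (a,b)_2 = +1.
(-1015, 37 / ℚ) ramifies at {5, 29}: a division algebra.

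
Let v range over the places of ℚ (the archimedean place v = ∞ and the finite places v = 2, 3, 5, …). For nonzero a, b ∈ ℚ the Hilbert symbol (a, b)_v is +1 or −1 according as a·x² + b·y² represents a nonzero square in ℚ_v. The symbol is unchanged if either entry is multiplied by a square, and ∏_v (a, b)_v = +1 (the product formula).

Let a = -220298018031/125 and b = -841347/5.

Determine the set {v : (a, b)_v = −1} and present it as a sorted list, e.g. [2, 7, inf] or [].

[5, 13, 23, 41, 47, inf]

Mod squares: a ≡ -8642595, b ≡ -51935. Check v ∈ {∞, 2, 3, 5, 7, 13, 17, 23, 41, 47}.
v=23: a=23^1·(≡2), b=23^0·(≡17) mod 23; (2|23)=+1, (17|23)=-1; (−1)^{1·0·11}·(+1)^0·(-1)^1 = -1.
v=5: a=5^-3·(≡4), b=5^-1·(≡3) mod 5; (4|5)=+1, (3|5)=-1; (−1)^{-3·-1·2}·(+1)^-1·(-1)^-3 = -1.
v=2: v_2(a)=0, v_2(b)=0; units ≡ 5, 1 (mod 8); ε·ε+αω+βω = 0·0+0·0+0·1 ≡ 0  ⇒  (a,b)_2 = +1.
v=3: a=3^3·(≡2), b=3^4·(≡1) mod 3; (2|3)=-1, (1|3)=+1; (−1)^{3·4·1}·(-1)^4·(+1)^3 = +1.
v=∞: -8642595 < 0 and -51935 < 0  ⇒  (a,b)_∞ = -1.
v=7: a=7^2·(≡1), b=7^0·(≡5) mod 7; (1|7)=+1, (5|7)=-1; (−1)^{2·0·3}·(+1)^0·(-1)^2 = +1.
v=17: a=17^2·(≡13), b=17^1·(≡6) mod 17; (13|17)=+1, (6|17)=-1; (−1)^{2·1·8}·(+1)^1·(-1)^2 = +1.
v=47: a=47^1·(≡46), b=47^1·(≡20) mod 47; (46|47)=-1, (20|47)=-1; (−1)^{1·1·23}·(-1)^1·(-1)^1 = -1.
v=13: a=13^1·(≡11), b=13^1·(≡12) mod 13; (11|13)=-1, (12|13)=+1; (−1)^{1·1·6}·(-1)^1·(+1)^1 = -1.
v=41: a=41^1·(≡28), b=41^0·(≡11) mod 41; (28|41)=-1, (11|41)=-1; (−1)^{1·0·20}·(-1)^0·(-1)^1 = -1.
(-8642595, -51935 / ℚ) ramifies at {5, 13, 23, 41, 47, ∞}: a division algebra.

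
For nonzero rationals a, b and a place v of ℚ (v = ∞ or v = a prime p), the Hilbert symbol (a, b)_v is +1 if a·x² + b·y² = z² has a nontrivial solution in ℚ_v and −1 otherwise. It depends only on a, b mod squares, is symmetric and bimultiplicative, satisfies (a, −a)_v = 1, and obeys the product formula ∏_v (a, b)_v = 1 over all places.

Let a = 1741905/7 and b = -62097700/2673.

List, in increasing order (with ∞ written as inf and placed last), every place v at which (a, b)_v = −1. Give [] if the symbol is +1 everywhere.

(a, b) ≡ (150535, -418209) mod (ℚ^×)²; places V = {2, 3, 5, 7, 11, 17, 19, 23, 29, ∞}.
(a,b)_23: α=1, u≡6; β=1, v≡14 (mod 23); (6|23)=+1, (14|23)=-1; sign (−1)^1·+1^1·-1^1 = +1.
(a,b)_3: α=4, u≡1; β=-5, v≡1 (mod 3); (1|3)=+1, (1|3)=+1; sign (−1)^0·+1^-5·+1^4 = +1.
(a,b)_∞: sgn(150535)=+, sgn(-418209)=−, so +1.
(a,b)_19: α=0, u≡6; β=1, v≡12 (mod 19); (6|19)=+1, (12|19)=-1; sign (−1)^0·+1^1·-1^0 = +1.
(a,b)_17: α=1, u≡13; β=0, v≡9 (mod 17); (13|17)=+1, (9|17)=+1; sign (−1)^0·+1^0·+1^1 = +1.
(a,b)_29: α=0, u≡7; β=1, v≡12 (mod 29); (7|29)=+1, (12|29)=-1; sign (−1)^0·+1^1·-1^0 = +1.
(a,b)_5: α=1, u≡3; β=2, v≡4 (mod 5); (3|5)=-1, (4|5)=+1; sign (−1)^0·-1^2·+1^1 = +1.
(a,b)_7: α=-1, u≡4; β=2, v≡6 (mod 7); (4|7)=+1, (6|7)=-1; sign (−1)^0·+1^2·-1^-1 = -1.
(a,b)_11: α=1, u≡3; β=-1, v≡6 (mod 11); (3|11)=+1, (6|11)=-1; sign (−1)^1·+1^-1·-1^1 = +1.
(a,b)_2: α=0, β=2; u≡7, v≡7 (mod 8); ε(u)ε(v)=1·1, αω(v)=0·0, βω(u)=2·0; sum ≡ 1  ⇒  -1.
|Ram(150535, -418209)| = 2, even; anisotropic at {2, 7}.

[2, 7]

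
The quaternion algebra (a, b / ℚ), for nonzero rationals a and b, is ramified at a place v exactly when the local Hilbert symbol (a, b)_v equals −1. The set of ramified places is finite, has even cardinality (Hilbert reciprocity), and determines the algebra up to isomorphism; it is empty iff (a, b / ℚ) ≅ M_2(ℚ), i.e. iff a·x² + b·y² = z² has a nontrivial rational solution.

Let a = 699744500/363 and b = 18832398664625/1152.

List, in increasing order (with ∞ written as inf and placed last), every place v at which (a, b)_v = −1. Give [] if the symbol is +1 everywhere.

[5, 13]

(a, b) ≡ (15, 130) mod (ℚ^×)²; places V = {2, 3, 5, 7, 11, 13, ∞}.
(a,b)_∞: sgn(15)=+, sgn(130)=+, so +1.
(a,b)_13: α=4, u≡5; β=7, v≡9 (mod 13); (5|13)=-1, (9|13)=+1; sign (−1)^0·-1^7·+1^4 = -1.
(a,b)_5: α=3, u≡2; β=3, v≡1 (mod 5); (2|5)=-1, (1|5)=+1; sign (−1)^0·-1^3·+1^3 = -1.
(a,b)_11: α=-2, u≡5; β=0, v≡5 (mod 11); (5|11)=+1, (5|11)=+1; sign (−1)^0·+1^0·+1^-2 = +1.
(a,b)_2: α=2, β=-7; u≡7, v≡1 (mod 8); ε(u)ε(v)=1·0, αω(v)=2·0, βω(u)=-7·0; sum ≡ 0  ⇒  +1.
(a,b)_3: α=-1, u≡2; β=-2, v≡1 (mod 3); (2|3)=-1, (1|3)=+1; sign (−1)^0·-1^-2·+1^-1 = +1.
(a,b)_7: α=2, u≡4; β=4, v≡2 (mod 7); (4|7)=+1, (2|7)=+1; sign (−1)^0·+1^4·+1^2 = +1.
Ram(15, 130) = {5, 13}; no ℚ_5-point on the conic.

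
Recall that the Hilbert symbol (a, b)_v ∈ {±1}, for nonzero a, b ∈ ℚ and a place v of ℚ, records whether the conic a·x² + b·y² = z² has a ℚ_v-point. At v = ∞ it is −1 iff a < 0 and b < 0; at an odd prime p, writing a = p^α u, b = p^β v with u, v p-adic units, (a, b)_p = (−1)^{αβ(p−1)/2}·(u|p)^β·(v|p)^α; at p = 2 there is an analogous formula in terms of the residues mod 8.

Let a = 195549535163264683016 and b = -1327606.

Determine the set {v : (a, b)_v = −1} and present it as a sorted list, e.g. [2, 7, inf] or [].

[2, 11, 23, 29]

Mod squares: a ≡ 5436438194, b ≡ -27094. Check v ∈ {∞, 2, 7, 11, 17, 19, 23, 29, 31, 37}.
v=31: a=31^3·(≡30), b=31^1·(≡16) mod 31; (30|31)=-1, (16|31)=+1; (−1)^{3·1·15}·(-1)^1·(+1)^3 = +1.
v=∞: 5436438194 > 0 and -27094 < 0  ⇒  (a,b)_∞ = +1.
v=37: a=37^1·(≡30), b=37^0·(≡28) mod 37; (30|37)=+1, (28|37)=+1; (−1)^{1·0·18}·(+1)^0·(+1)^1 = +1.
v=11: a=11^1·(≡4), b=11^0·(≡6) mod 11; (4|11)=+1, (6|11)=-1; (−1)^{1·0·5}·(+1)^0·(-1)^1 = -1.
v=23: a=23^3·(≡16), b=23^1·(≡8) mod 23; (16|23)=+1, (8|23)=+1; (−1)^{3·1·11}·(+1)^1·(+1)^3 = -1.
v=19: a=19^3·(≡7), b=19^1·(≡8) mod 19; (7|19)=+1, (8|19)=-1; (−1)^{3·1·9}·(+1)^1·(-1)^3 = +1.
v=29: a=29^1·(≡22), b=29^0·(≡14) mod 29; (22|29)=+1, (14|29)=-1; (−1)^{1·0·14}·(+1)^0·(-1)^1 = -1.
v=2: v_2(a)=3, v_2(b)=1; units ≡ 1, 5 (mod 8); ε·ε+αω+βω = 0·0+3·1+1·0 ≡ 1  ⇒  (a,b)_2 = -1.
v=17: a=17^1·(≡11), b=17^0·(≡9) mod 17; (11|17)=-1, (9|17)=+1; (−1)^{1·0·8}·(-1)^0·(+1)^1 = +1.
v=7: a=7^2·(≡3), b=7^2·(≡3) mod 7; (3|7)=-1, (3|7)=-1; (−1)^{2·2·3}·(-1)^2·(-1)^2 = +1.
Ram(5436438194, -27094) = {2, 11, 23, 29}; no ℚ_2-point on the conic.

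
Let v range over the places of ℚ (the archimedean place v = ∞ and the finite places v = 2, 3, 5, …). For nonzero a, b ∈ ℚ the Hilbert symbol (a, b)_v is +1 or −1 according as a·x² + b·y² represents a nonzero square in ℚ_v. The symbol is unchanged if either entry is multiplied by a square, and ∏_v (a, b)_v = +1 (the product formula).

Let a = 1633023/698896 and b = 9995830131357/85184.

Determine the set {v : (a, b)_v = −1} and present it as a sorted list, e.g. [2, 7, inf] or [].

[2, 11]

(a, b) ≡ (7, 18183) mod (ℚ^×)²; places V = {2, 3, 7, 11, 19, 23, 29, ∞}.
(a,b)_2: α=-4, β=-6; u≡7, v≡7 (mod 8); ε(u)ε(v)=1·1, αω(v)=-4·0, βω(u)=-6·0; sum ≡ 1  ⇒  -1.
(a,b)_19: α=-2, u≡4; β=1, v≡17 (mod 19); (4|19)=+1, (17|19)=+1; sign (−1)^0·+1^1·+1^-2 = +1.
(a,b)_11: α=-2, u≡7; β=-3, v≡9 (mod 11); (7|11)=-1, (9|11)=+1; sign (−1)^0·-1^-3·+1^-2 = -1.
(a,b)_∞: sgn(7)=+, sgn(18183)=+, so +1.
(a,b)_7: α=3, u≡4; β=4, v≡4 (mod 7); (4|7)=+1, (4|7)=+1; sign (−1)^0·+1^4·+1^3 = +1.
(a,b)_23: α=2, u≡22; β=4, v≡16 (mod 23); (22|23)=-1, (16|23)=+1; sign (−1)^0·-1^4·+1^2 = +1.
(a,b)_3: α=2, u≡1; β=3, v≡1 (mod 3); (1|3)=+1, (1|3)=+1; sign (−1)^0·+1^3·+1^2 = +1.
(a,b)_29: α=0, u≡28; β=1, v≡27 (mod 29); (28|29)=+1, (27|29)=-1; sign (−1)^0·+1^1·-1^0 = +1.
Ram(7, 18183) = {2, 11}; no ℚ_2-point on the conic.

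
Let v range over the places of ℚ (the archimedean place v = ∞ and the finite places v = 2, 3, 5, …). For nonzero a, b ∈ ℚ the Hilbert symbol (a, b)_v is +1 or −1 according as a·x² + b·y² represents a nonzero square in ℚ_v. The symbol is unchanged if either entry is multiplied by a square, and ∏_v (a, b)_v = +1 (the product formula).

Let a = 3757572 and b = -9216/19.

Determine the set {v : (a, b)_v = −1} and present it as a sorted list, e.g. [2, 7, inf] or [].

Mod squares: a ≡ 104377, b ≡ -19. Check v ∈ {∞, 2, 3, 7, 13, 19, 31, 37}.
v=31: a=31^1·(≡2), b=31^0·(≡24) mod 31; (2|31)=+1, (24|31)=-1; (−1)^{1·0·15}·(+1)^0·(-1)^1 = -1.
v=37: a=37^1·(≡28), b=37^0·(≡31) mod 37; (28|37)=+1, (31|37)=-1; (−1)^{1·0·18}·(+1)^0·(-1)^1 = -1.
v=13: a=13^1·(≡2), b=13^0·(≡11) mod 13; (2|13)=-1, (11|13)=-1; (−1)^{1·0·6}·(-1)^0·(-1)^1 = -1.
v=∞: 104377 > 0 and -19 < 0  ⇒  (a,b)_∞ = +1.
v=3: a=3^2·(≡1), b=3^2·(≡2) mod 3; (1|3)=+1, (2|3)=-1; (−1)^{2·2·1}·(+1)^2·(-1)^2 = +1.
v=2: v_2(a)=2, v_2(b)=10; units ≡ 1, 5 (mod 8); ε·ε+αω+βω = 0·0+2·1+10·0 ≡ 0  ⇒  (a,b)_2 = +1.
v=7: a=7^1·(≡1), b=7^0·(≡2) mod 7; (1|7)=+1, (2|7)=+1; (−1)^{1·0·3}·(+1)^0·(+1)^1 = +1.
v=19: a=19^0·(≡18), b=19^-1·(≡18) mod 19; (18|19)=-1, (18|19)=-1; (−1)^{0·-1·9}·(-1)^-1·(-1)^0 = -1.
|Ram(104377, -19)| = 4, even; anisotropic at {13, 19, 31, 37}.

[13, 19, 31, 37]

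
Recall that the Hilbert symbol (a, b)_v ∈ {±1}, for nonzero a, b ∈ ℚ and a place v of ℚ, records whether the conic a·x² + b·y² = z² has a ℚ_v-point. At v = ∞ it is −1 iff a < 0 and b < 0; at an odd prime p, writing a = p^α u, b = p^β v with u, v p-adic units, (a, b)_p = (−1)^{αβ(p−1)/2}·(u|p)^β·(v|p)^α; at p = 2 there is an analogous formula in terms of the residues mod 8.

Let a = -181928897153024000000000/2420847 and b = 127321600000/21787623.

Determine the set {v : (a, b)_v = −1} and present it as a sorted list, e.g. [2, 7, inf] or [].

[7, 13]

Mod squares: a ≡ -54331355, b ≡ 250705. Check v ∈ {∞, 2, 3, 5, 7, 11, 13, 19, 29, 37, 41}.
v=37: a=37^1·(≡26), b=37^0·(≡36) mod 37; (26|37)=+1, (36|37)=+1; (−1)^{1·0·18}·(+1)^0·(+1)^1 = +1.
v=41: a=41^1·(≡6), b=41^0·(≡32) mod 41; (6|41)=-1, (32|41)=+1; (−1)^{1·0·20}·(-1)^0·(+1)^1 = +1.
v=19: a=19^-1·(≡18), b=19^-1·(≡4) mod 19; (18|19)=-1, (4|19)=+1; (−1)^{-1·-1·9}·(-1)^-1·(+1)^-1 = +1.
v=29: a=29^3·(≡11), b=29^1·(≡10) mod 29; (11|29)=-1, (10|29)=-1; (−1)^{3·1·14}·(-1)^1·(-1)^3 = +1.
v=5: a=5^9·(≡1), b=5^5·(≡4) mod 5; (1|5)=+1, (4|5)=+1; (−1)^{9·5·2}·(+1)^5·(+1)^9 = +1.
v=2: v_2(a)=20, v_2(b)=12; units ≡ 5, 1 (mod 8); ε·ε+αω+βω = 0·0+20·0+12·1 ≡ 0  ⇒  (a,b)_2 = +1.
v=3: a=3^-4·(≡1), b=3^-6·(≡1) mod 3; (1|3)=+1, (1|3)=+1; (−1)^{-4·-6·1}·(+1)^-6·(+1)^-4 = +1.
v=13: a=13^-1·(≡3), b=13^-1·(≡8) mod 13; (3|13)=+1, (8|13)=-1; (−1)^{-1·-1·6}·(+1)^-1·(-1)^-1 = -1.
v=11: a=11^-2·(≡6), b=11^-2·(≡3) mod 11; (6|11)=-1, (3|11)=+1; (−1)^{-2·-2·5}·(-1)^-2·(+1)^-2 = +1.
v=7: a=7^4·(≡3), b=7^3·(≡6) mod 7; (3|7)=-1, (6|7)=-1; (−1)^{4·3·3}·(-1)^3·(-1)^4 = -1.
v=∞: -54331355 < 0 and 250705 > 0  ⇒  (a,b)_∞ = +1.
Ram(-54331355, 250705) = {7, 13}; no ℚ_7-point on the conic.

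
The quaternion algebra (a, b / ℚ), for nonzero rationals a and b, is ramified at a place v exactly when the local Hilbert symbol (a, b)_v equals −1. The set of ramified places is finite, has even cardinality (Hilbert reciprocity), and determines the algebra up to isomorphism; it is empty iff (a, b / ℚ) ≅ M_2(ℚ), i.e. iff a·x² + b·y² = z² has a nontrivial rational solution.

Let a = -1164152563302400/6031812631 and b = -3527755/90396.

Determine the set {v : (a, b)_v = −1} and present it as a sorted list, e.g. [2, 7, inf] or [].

[17, inf]

Mod squares: a ≡ -31, b ≡ -18445. Check v ∈ {∞, 2, 3, 5, 7, 11, 13, 17, 29, 31, 37}.
v=17: a=17^2·(≡12), b=17^1·(≡3) mod 17; (12|17)=-1, (3|17)=-1; (−1)^{2·1·8}·(-1)^1·(-1)^2 = -1.
v=7: a=7^4·(≡2), b=7^3·(≡1) mod 7; (2|7)=+1, (1|7)=+1; (−1)^{4·3·3}·(+1)^3·(+1)^4 = +1.
v=37: a=37^-2·(≡23), b=37^0·(≡2) mod 37; (23|37)=-1, (2|37)=-1; (−1)^{-2·0·18}·(-1)^0·(-1)^-2 = +1.
v=29: a=29^-2·(≡26), b=29^0·(≡22) mod 29; (26|29)=-1, (22|29)=+1; (−1)^{-2·0·14}·(-1)^0·(+1)^-2 = +1.
v=31: a=31^-1·(≡6), b=31^-1·(≡7) mod 31; (6|31)=-1, (7|31)=+1; (−1)^{-1·-1·15}·(-1)^-1·(+1)^-1 = +1.
v=2: v_2(a)=26, v_2(b)=-2; units ≡ 1, 3 (mod 8); ε·ε+αω+βω = 0·1+26·1+-2·0 ≡ 0  ⇒  (a,b)_2 = +1.
v=∞: -31 < 0 and -18445 < 0  ⇒  (a,b)_∞ = -1.
v=13: a=13^-2·(≡11), b=13^0·(≡6) mod 13; (11|13)=-1, (6|13)=-1; (−1)^{-2·0·6}·(-1)^0·(-1)^-2 = +1.
v=3: a=3^0·(≡2), b=3^-6·(≡2) mod 3; (2|3)=-1, (2|3)=-1; (−1)^{0·-6·1}·(-1)^-6·(-1)^0 = +1.
v=5: a=5^2·(≡4), b=5^1·(≡4) mod 5; (4|5)=+1, (4|5)=+1; (−1)^{2·1·2}·(+1)^1·(+1)^2 = +1.
v=11: a=11^0·(≡6), b=11^2·(≡8) mod 11; (6|11)=-1, (8|11)=-1; (−1)^{0·2·5}·(-1)^2·(-1)^0 = +1.
|Ram(-31, -18445)| = 2, even; anisotropic at {17, ∞}.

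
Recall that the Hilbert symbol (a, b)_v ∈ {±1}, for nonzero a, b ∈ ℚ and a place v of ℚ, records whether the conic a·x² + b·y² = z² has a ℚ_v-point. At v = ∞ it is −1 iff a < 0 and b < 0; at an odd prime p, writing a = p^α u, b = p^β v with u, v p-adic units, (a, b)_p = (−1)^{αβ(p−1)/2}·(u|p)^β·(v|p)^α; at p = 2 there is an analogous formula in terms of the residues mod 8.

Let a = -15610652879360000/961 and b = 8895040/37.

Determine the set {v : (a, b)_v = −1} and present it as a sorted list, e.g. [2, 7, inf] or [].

[7, 37]

(a, b) ≡ (-2849, 14245) mod (ℚ^×)²; places V = {2, 5, 7, 11, 19, 31, 37, ∞}.
(a,b)_∞: sgn(-2849)=−, sgn(14245)=+, so +1.
(a,b)_31: α=-2, u≡21; β=0, v≡4 (mod 31); (21|31)=-1, (4|31)=+1; sign (−1)^0·-1^0·+1^-2 = +1.
(a,b)_5: α=4, u≡4; β=1, v≡4 (mod 5); (4|5)=+1, (4|5)=+1; sign (−1)^0·+1^1·+1^4 = +1.
(a,b)_37: α=1, u≡1; β=-1, v≡18 (mod 37); (1|37)=+1, (18|37)=-1; sign (−1)^0·+1^-1·-1^1 = -1.
(a,b)_7: α=3, u≡6; β=1, v≡5 (mod 7); (6|7)=-1, (5|7)=-1; sign (−1)^1·-1^1·-1^3 = -1.
(a,b)_19: α=2, u≡17; β=2, v≡3 (mod 19); (17|19)=+1, (3|19)=-1; sign (−1)^0·+1^2·-1^2 = +1.
(a,b)_2: α=12, β=6; u≡7, v≡5 (mod 8); ε(u)ε(v)=1·0, αω(v)=12·1, βω(u)=6·0; sum ≡ 0  ⇒  +1.
(a,b)_11: α=3, u≡1; β=1, v≡2 (mod 11); (1|11)=+1, (2|11)=-1; sign (−1)^1·+1^1·-1^3 = +1.
Ram(-2849, 14245) = {7, 37}; no ℚ_7-point on the conic.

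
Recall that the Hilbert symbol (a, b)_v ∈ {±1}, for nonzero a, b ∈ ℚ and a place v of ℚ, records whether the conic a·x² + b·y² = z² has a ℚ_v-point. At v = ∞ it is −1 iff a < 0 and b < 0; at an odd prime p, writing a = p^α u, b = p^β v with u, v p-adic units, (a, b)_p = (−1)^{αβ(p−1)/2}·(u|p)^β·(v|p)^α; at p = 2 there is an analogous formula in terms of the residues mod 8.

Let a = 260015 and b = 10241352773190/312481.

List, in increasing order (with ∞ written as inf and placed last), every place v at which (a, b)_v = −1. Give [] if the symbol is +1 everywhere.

(a, b) ≡ (260015, 248710) mod (ℚ^×)²; places V = {2, 3, 5, 7, 11, 13, 17, 19, 23, 31, 43, ∞}.
(a,b)_∞: sgn(260015)=+, sgn(248710)=+, so +1.
(a,b)_3: α=0, u≡2; β=4, v≡1 (mod 3); (2|3)=-1, (1|3)=+1; sign (−1)^0·-1^4·+1^0 = +1.
(a,b)_7: α=1, u≡3; β=1, v≡6 (mod 7); (3|7)=-1, (6|7)=-1; sign (−1)^1·-1^1·-1^1 = -1.
(a,b)_19: α=1, u≡5; β=1, v≡10 (mod 19); (5|19)=+1, (10|19)=-1; sign (−1)^1·+1^1·-1^1 = +1.
(a,b)_31: α=0, u≡18; β=2, v≡10 (mod 31); (18|31)=+1, (10|31)=+1; sign (−1)^0·+1^2·+1^0 = +1.
(a,b)_11: α=0, u≡8; β=1, v≡9 (mod 11); (8|11)=-1, (9|11)=+1; sign (−1)^0·-1^1·+1^0 = -1.
(a,b)_13: α=0, u≡2; β=-2, v≡2 (mod 13); (2|13)=-1, (2|13)=-1; sign (−1)^0·-1^-2·-1^0 = +1.
(a,b)_5: α=1, u≡3; β=1, v≡3 (mod 5); (3|5)=-1, (3|5)=-1; sign (−1)^0·-1^1·-1^1 = +1.
(a,b)_23: α=1, u≡12; β=2, v≡10 (mod 23); (12|23)=+1, (10|23)=-1; sign (−1)^0·+1^2·-1^1 = -1.
(a,b)_17: α=1, u≡12; β=1, v≡7 (mod 17); (12|17)=-1, (7|17)=-1; sign (−1)^0·-1^1·-1^1 = +1.
(a,b)_2: α=0, β=1; u≡7, v≡3 (mod 8); ε(u)ε(v)=1·1, αω(v)=0·1, βω(u)=1·0; sum ≡ 1  ⇒  -1.
(a,b)_43: α=0, u≡37; β=-2, v≡38 (mod 43); (37|43)=-1, (38|43)=+1; sign (−1)^0·-1^-2·+1^0 = +1.
(260015, 248710 / ℚ) ramifies at {2, 7, 11, 23}: a division algebra.

[2, 7, 11, 23]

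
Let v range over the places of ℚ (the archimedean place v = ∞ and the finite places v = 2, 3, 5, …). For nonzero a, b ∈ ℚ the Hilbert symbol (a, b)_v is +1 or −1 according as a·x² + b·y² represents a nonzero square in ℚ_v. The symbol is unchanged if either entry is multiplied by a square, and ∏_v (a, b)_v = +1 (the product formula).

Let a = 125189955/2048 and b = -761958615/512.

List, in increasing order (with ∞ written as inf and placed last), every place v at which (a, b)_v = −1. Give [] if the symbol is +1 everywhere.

[2, 5, 17, 19]

Mod squares: a ≡ 3091110, b ≡ -6270. Check v ∈ {∞, 2, 3, 5, 11, 17, 19, 29}.
v=3: a=3^5·(≡2), b=3^1·(≡1) mod 3; (2|3)=-1, (1|3)=+1; (−1)^{5·1·1}·(-1)^1·(+1)^5 = +1.
v=∞: 3091110 > 0 and -6270 < 0  ⇒  (a,b)_∞ = +1.
v=5: a=5^1·(≡2), b=5^1·(≡1) mod 5; (2|5)=-1, (1|5)=+1; (−1)^{1·1·2}·(-1)^1·(+1)^1 = -1.
v=2: v_2(a)=-11, v_2(b)=-9; units ≡ 3, 1 (mod 8); ε·ε+αω+βω = 1·0+-11·0+-9·1 ≡ 1  ⇒  (a,b)_2 = -1.
v=29: a=29^1·(≡12), b=29^2·(≡20) mod 29; (12|29)=-1, (20|29)=+1; (−1)^{1·2·14}·(-1)^2·(+1)^1 = +1.
v=19: a=19^1·(≡2), b=19^1·(≡13) mod 19; (2|19)=-1, (13|19)=-1; (−1)^{1·1·9}·(-1)^1·(-1)^1 = -1.
v=11: a=11^1·(≡4), b=11^1·(≡8) mod 11; (4|11)=+1, (8|11)=-1; (−1)^{1·1·5}·(+1)^1·(-1)^1 = +1.
v=17: a=17^1·(≡9), b=17^2·(≡6) mod 17; (9|17)=+1, (6|17)=-1; (−1)^{1·2·8}·(+1)^2·(-1)^1 = -1.
(3091110, -6270 / ℚ) ramifies at {2, 5, 17, 19}: a division algebra.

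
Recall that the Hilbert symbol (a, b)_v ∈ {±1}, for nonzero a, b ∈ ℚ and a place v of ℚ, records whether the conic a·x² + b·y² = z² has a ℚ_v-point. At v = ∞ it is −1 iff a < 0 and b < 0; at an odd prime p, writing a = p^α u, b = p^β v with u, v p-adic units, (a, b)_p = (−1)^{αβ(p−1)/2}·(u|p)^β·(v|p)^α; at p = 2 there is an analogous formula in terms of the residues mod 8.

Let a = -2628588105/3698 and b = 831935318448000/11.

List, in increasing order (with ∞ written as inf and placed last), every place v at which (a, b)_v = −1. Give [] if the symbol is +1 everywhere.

Mod squares: a ≡ -4290, b ≡ 330. Check v ∈ {∞, 2, 3, 5, 11, 13, 19, 41, 43}.
v=3: a=3^7·(≡1), b=3^1·(≡2) mod 3; (1|3)=+1, (2|3)=-1; (−1)^{7·1·1}·(+1)^1·(-1)^7 = +1.
v=∞: -4290 < 0 and 330 > 0  ⇒  (a,b)_∞ = +1.
v=2: v_2(a)=-1, v_2(b)=7; units ≡ 7, 5 (mod 8); ε·ε+αω+βω = 1·0+-1·1+7·0 ≡ 1  ⇒  (a,b)_2 = -1.
v=5: a=5^1·(≡3), b=5^3·(≡4) mod 5; (3|5)=-1, (4|5)=+1; (−1)^{1·3·2}·(-1)^3·(+1)^1 = -1.
v=11: a=11^1·(≡2), b=11^-1·(≡8) mod 11; (2|11)=-1, (8|11)=-1; (−1)^{1·-1·5}·(-1)^-1·(-1)^1 = -1.
v=41: a=41^2·(≡30), b=41^2·(≡36) mod 41; (30|41)=-1, (36|41)=+1; (−1)^{2·2·20}·(-1)^2·(+1)^2 = +1.
v=13: a=13^1·(≡7), b=13^4·(≡11) mod 13; (7|13)=-1, (11|13)=-1; (−1)^{1·4·6}·(-1)^4·(-1)^1 = -1.
v=43: a=43^-2·(≡23), b=43^0·(≡7) mod 43; (23|43)=+1, (7|43)=-1; (−1)^{-2·0·21}·(+1)^0·(-1)^-2 = +1.
v=19: a=19^0·(≡1), b=19^2·(≡11) mod 19; (1|19)=+1, (11|19)=+1; (−1)^{0·2·9}·(+1)^2·(+1)^0 = +1.
(-4290, 330 / ℚ) ramifies at {2, 5, 11, 13}: a division algebra.

[2, 5, 11, 13]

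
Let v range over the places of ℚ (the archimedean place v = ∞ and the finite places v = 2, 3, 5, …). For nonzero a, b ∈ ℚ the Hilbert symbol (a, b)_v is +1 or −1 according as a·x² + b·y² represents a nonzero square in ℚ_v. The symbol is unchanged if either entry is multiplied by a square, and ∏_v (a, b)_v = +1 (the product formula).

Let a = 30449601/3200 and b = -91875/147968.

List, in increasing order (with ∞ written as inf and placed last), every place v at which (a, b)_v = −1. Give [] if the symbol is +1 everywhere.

Mod squares: a ≡ 9282, b ≡ -6. Check v ∈ {∞, 2, 3, 5, 7, 13, 17}.
v=2: v_2(a)=-7, v_2(b)=-9; units ≡ 1, 5 (mod 8); ε·ε+αω+βω = 0·0+-7·1+-9·0 ≡ 1  ⇒  (a,b)_2 = -1.
v=7: a=7^1·(≡3), b=7^2·(≡4) mod 7; (3|7)=-1, (4|7)=+1; (−1)^{1·2·3}·(-1)^2·(+1)^1 = +1.
v=5: a=5^-2·(≡2), b=5^4·(≡1) mod 5; (2|5)=-1, (1|5)=+1; (−1)^{-2·4·2}·(-1)^4·(+1)^-2 = +1.
v=17: a=17^1·(≡4), b=17^-2·(≡5) mod 17; (4|17)=+1, (5|17)=-1; (−1)^{1·-2·8}·(+1)^-2·(-1)^1 = -1.
v=13: a=13^1·(≡1), b=13^0·(≡11) mod 13; (1|13)=+1, (11|13)=-1; (−1)^{1·0·6}·(+1)^0·(-1)^1 = -1.
v=3: a=3^9·(≡1), b=3^1·(≡1) mod 3; (1|3)=+1, (1|3)=+1; (−1)^{9·1·1}·(+1)^1·(+1)^9 = -1.
v=∞: 9282 > 0 and -6 < 0  ⇒  (a,b)_∞ = +1.
(9282, -6 / ℚ) ramifies at {2, 3, 13, 17}: a division algebra.

[2, 3, 13, 17]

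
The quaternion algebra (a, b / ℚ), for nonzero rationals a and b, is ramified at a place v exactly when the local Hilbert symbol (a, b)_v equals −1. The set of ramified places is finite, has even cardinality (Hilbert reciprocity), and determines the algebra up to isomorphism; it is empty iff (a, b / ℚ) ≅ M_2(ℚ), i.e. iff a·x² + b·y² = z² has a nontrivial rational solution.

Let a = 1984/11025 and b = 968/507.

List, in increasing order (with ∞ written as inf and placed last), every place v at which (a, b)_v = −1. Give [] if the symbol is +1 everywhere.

[2, 31]

(a, b) ≡ (31, 6) mod (ℚ^×)²; places V = {2, 3, 5, 7, 11, 13, 31, ∞}.
(a,b)_31: α=1, u≡28; β=0, v≡26 (mod 31); (28|31)=+1, (26|31)=-1; sign (−1)^0·+1^0·-1^1 = -1.
(a,b)_7: α=-2, u≡3; β=0, v≡3 (mod 7); (3|7)=-1, (3|7)=-1; sign (−1)^0·-1^0·-1^-2 = +1.
(a,b)_11: α=0, u≡5; β=2, v≡8 (mod 11); (5|11)=+1, (8|11)=-1; sign (−1)^0·+1^2·-1^0 = +1.
(a,b)_13: α=0, u≡8; β=-2, v≡2 (mod 13); (8|13)=-1, (2|13)=-1; sign (−1)^0·-1^-2·-1^0 = +1.
(a,b)_∞: sgn(31)=+, sgn(6)=+, so +1.
(a,b)_5: α=-2, u≡4; β=0, v≡4 (mod 5); (4|5)=+1, (4|5)=+1; sign (−1)^0·+1^0·+1^-2 = +1.
(a,b)_3: α=-2, u≡1; β=-1, v≡2 (mod 3); (1|3)=+1, (2|3)=-1; sign (−1)^0·+1^-1·-1^-2 = +1.
(a,b)_2: α=6, β=3; u≡7, v≡3 (mod 8); ε(u)ε(v)=1·1, αω(v)=6·1, βω(u)=3·0; sum ≡ 1  ⇒  -1.
(31, 6 / ℚ) ramifies at {2, 31}: a division algebra.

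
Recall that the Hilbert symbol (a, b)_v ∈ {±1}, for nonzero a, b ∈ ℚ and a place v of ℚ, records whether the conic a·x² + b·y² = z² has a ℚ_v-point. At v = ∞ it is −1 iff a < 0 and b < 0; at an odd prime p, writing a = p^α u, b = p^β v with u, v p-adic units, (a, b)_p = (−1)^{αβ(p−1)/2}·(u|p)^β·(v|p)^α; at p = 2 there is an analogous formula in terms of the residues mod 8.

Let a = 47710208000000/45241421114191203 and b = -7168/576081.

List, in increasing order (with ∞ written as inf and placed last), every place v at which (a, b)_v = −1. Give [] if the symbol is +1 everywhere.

(a, b) ≡ (34034, -7) mod (ℚ^×)²; places V = {2, 3, 5, 7, 11, 13, 17, 23, ∞}.
(a,b)_2: α=25, β=10; u≡1, v≡1 (mod 8); ε(u)ε(v)=0·0, αω(v)=25·0, βω(u)=10·0; sum ≡ 0  ⇒  +1.
(a,b)_3: α=-10, u≡2; β=-2, v≡2 (mod 3); (2|3)=-1, (2|3)=-1; sign (−1)^0·-1^-2·-1^-10 = +1.
(a,b)_11: α=-5, u≡3; β=-2, v≡9 (mod 11); (3|11)=+1, (9|11)=+1; sign (−1)^0·+1^-2·+1^-5 = +1.
(a,b)_7: α=1, u≡2; β=1, v≡6 (mod 7); (2|7)=+1, (6|7)=-1; sign (−1)^1·+1^1·-1^1 = +1.
(a,b)_5: α=6, u≡4; β=0, v≡2 (mod 5); (4|5)=+1, (2|5)=-1; sign (−1)^0·+1^0·-1^6 = +1.
(a,b)_∞: sgn(34034)=+, sgn(-7)=−, so +1.
(a,b)_13: α=1, u≡5; β=0, v≡5 (mod 13); (5|13)=-1, (5|13)=-1; sign (−1)^0·-1^0·-1^1 = -1.
(a,b)_17: α=-1, u≡9; β=0, v≡3 (mod 17); (9|17)=+1, (3|17)=-1; sign (−1)^0·+1^0·-1^-1 = -1.
(a,b)_23: α=-4, u≡11; β=-2, v≡1 (mod 23); (11|23)=-1, (1|23)=+1; sign (−1)^0·-1^-2·+1^-4 = +1.
Ram(34034, -7) = {13, 17}; no ℚ_13-point on the conic.

[13, 17]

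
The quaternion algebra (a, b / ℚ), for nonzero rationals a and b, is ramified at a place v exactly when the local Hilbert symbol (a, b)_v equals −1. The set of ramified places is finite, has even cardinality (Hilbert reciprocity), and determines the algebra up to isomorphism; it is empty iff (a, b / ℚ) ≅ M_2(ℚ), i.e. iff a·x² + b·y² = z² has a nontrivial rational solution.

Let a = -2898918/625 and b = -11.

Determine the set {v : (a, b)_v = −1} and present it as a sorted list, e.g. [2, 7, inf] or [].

(a, b) ≡ (-22, -11) mod (ℚ^×)²; places V = {2, 3, 5, 11, ∞}.
(a,b)_11: α=5, u≡9; β=1, v≡10 (mod 11); (9|11)=+1, (10|11)=-1; sign (−1)^1·+1^1·-1^5 = +1.
(a,b)_2: α=1, β=0; u≡5, v≡5 (mod 8); ε(u)ε(v)=0·0, αω(v)=1·1, βω(u)=0·1; sum ≡ 1  ⇒  -1.
(a,b)_∞: sgn(-22)=−, sgn(-11)=−, so -1.
(a,b)_5: α=-4, u≡2; β=0, v≡4 (mod 5); (2|5)=-1, (4|5)=+1; sign (−1)^0·-1^0·+1^-4 = +1.
(a,b)_3: α=2, u≡2; β=0, v≡1 (mod 3); (2|3)=-1, (1|3)=+1; sign (−1)^0·-1^0·+1^2 = +1.
|Ram(-22, -11)| = 2, even; anisotropic at {2, ∞}.

[2, inf]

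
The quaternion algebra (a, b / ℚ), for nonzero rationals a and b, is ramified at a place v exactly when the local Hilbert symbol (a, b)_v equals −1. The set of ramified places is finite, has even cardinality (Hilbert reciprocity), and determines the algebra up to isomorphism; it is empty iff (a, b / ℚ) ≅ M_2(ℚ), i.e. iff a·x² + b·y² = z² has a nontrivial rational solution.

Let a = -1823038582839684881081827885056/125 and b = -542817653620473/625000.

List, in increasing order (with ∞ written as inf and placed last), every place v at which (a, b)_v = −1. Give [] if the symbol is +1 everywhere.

(a, b) ≡ (-597370, -11302837770) mod (ℚ^×)²; places V = {2, 3, 5, 7, 11, 17, 31, 41, 47, 53, ∞}.
(a,b)_17: α=2, u≡12; β=1, v≡5 (mod 17); (12|17)=-1, (5|17)=-1; sign (−1)^0·-1^1·-1^2 = -1.
(a,b)_∞: sgn(-597370)=−, sgn(-11302837770)=−, so -1.
(a,b)_31: α=3, u≡17; β=1, v≡8 (mod 31); (17|31)=-1, (8|31)=+1; sign (−1)^1·-1^1·+1^3 = +1.
(a,b)_7: α=2, u≡6; β=3, v≡3 (mod 7); (6|7)=-1, (3|7)=-1; sign (−1)^0·-1^3·-1^2 = -1.
(a,b)_41: α=3, u≡22; β=1, v≡38 (mod 41); (22|41)=-1, (38|41)=-1; sign (−1)^0·-1^1·-1^3 = +1.
(a,b)_5: α=-3, u≡4; β=-7, v≡4 (mod 5); (4|5)=+1, (4|5)=+1; sign (−1)^0·+1^-7·+1^-3 = +1.
(a,b)_11: α=0, u≡7; β=2, v≡7 (mod 11); (7|11)=-1, (7|11)=-1; sign (−1)^0·-1^2·-1^0 = +1.
(a,b)_2: α=15, β=-3; u≡3, v≡3 (mod 8); ε(u)ε(v)=1·1, αω(v)=15·1, βω(u)=-3·1; sum ≡ 1  ⇒  -1.
(a,b)_3: α=8, u≡2; β=5, v≡2 (mod 3); (2|3)=-1, (2|3)=-1; sign (−1)^0·-1^5·-1^8 = -1.
(a,b)_53: α=2, u≡9; β=1, v≡3 (mod 53); (9|53)=+1, (3|53)=-1; sign (−1)^0·+1^1·-1^2 = +1.
(a,b)_47: α=3, u≡7; β=1, v≡27 (mod 47); (7|47)=+1, (27|47)=+1; sign (−1)^1·+1^1·+1^3 = -1.
|Ram(-597370, -11302837770)| = 6, even; anisotropic at {2, 3, 7, 17, 47, ∞}.

[2, 3, 7, 17, 47, inf]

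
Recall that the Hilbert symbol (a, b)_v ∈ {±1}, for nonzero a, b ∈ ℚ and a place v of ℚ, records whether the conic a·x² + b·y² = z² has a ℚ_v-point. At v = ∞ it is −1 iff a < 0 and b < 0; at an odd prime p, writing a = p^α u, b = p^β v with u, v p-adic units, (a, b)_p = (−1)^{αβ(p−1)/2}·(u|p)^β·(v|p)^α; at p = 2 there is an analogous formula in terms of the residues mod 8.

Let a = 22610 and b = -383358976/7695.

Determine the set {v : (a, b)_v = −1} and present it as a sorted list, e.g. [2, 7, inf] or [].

[2, 5, 7, 19]

(a, b) ≡ (22610, -293930) mod (ℚ^×)²; places V = {2, 3, 5, 7, 11, 13, 17, 19, ∞}.
(a,b)_2: α=1, β=11; u≡1, v≡3 (mod 8); ε(u)ε(v)=0·1, αω(v)=1·1, βω(u)=11·0; sum ≡ 1  ⇒  -1.
(a,b)_∞: sgn(22610)=+, sgn(-293930)=−, so +1.
(a,b)_11: α=0, u≡5; β=2, v≡5 (mod 11); (5|11)=+1, (5|11)=+1; sign (−1)^0·+1^2·+1^0 = +1.
(a,b)_7: α=1, u≡3; β=1, v≡5 (mod 7); (3|7)=-1, (5|7)=-1; sign (−1)^1·-1^1·-1^1 = -1.
(a,b)_13: α=0, u≡3; β=1, v≡4 (mod 13); (3|13)=+1, (4|13)=+1; sign (−1)^0·+1^1·+1^0 = +1.
(a,b)_17: α=1, u≡4; β=1, v≡16 (mod 17); (4|17)=+1, (16|17)=+1; sign (−1)^0·+1^1·+1^1 = +1.
(a,b)_5: α=1, u≡2; β=-1, v≡1 (mod 5); (2|5)=-1, (1|5)=+1; sign (−1)^0·-1^-1·+1^1 = -1.
(a,b)_3: α=0, u≡2; β=-4, v≡1 (mod 3); (2|3)=-1, (1|3)=+1; sign (−1)^0·-1^-4·+1^0 = +1.
(a,b)_19: α=1, u≡12; β=-1, v≡12 (mod 19); (12|19)=-1, (12|19)=-1; sign (−1)^1·-1^-1·-1^1 = -1.
(22610, -293930 / ℚ) ramifies at {2, 5, 7, 19}: a division algebra.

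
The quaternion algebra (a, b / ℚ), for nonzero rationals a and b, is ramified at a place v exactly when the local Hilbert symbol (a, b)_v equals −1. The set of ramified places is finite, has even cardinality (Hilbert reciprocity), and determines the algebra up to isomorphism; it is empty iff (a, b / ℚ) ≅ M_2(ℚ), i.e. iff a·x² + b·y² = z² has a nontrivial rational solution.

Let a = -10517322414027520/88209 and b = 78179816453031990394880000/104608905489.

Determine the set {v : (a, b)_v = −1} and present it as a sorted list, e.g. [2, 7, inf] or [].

Mod squares: a ≡ -595, b ≡ 12818. Check v ∈ {∞, 2, 3, 5, 7, 11, 13, 17, 29, 41}.
v=29: a=29^2·(≡3), b=29^3·(≡7) mod 29; (3|29)=-1, (7|29)=+1; (−1)^{2·3·14}·(-1)^3·(+1)^2 = -1.
v=11: a=11^-2·(≡10), b=11^-6·(≡5) mod 11; (10|11)=-1, (5|11)=+1; (−1)^{-2·-6·5}·(-1)^-6·(+1)^-2 = +1.
v=41: a=41^2·(≡10), b=41^0·(≡29) mod 41; (10|41)=+1, (29|41)=-1; (−1)^{2·0·20}·(+1)^0·(-1)^2 = +1.
v=7: a=7^1·(≡3), b=7^2·(≡2) mod 7; (3|7)=-1, (2|7)=+1; (−1)^{1·2·3}·(-1)^2·(+1)^1 = +1.
v=17: a=17^3·(≡4), b=17^5·(≡11) mod 17; (4|17)=+1, (11|17)=-1; (−1)^{3·5·8}·(+1)^5·(-1)^3 = -1.
v=5: a=5^1·(≡4), b=5^4·(≡2) mod 5; (4|5)=+1, (2|5)=-1; (−1)^{1·4·2}·(+1)^4·(-1)^1 = -1.
v=∞: -595 < 0 and 12818 > 0  ⇒  (a,b)_∞ = +1.
v=2: v_2(a)=8, v_2(b)=25; units ≡ 5, 1 (mod 8); ε·ε+αω+βω = 0·0+8·0+25·1 ≡ 1  ⇒  (a,b)_2 = -1.
v=13: a=13^2·(≡1), b=13^3·(≡7) mod 13; (1|13)=+1, (7|13)=-1; (−1)^{2·3·6}·(+1)^3·(-1)^2 = +1.
v=3: a=3^-6·(≡2), b=3^-10·(≡2) mod 3; (2|3)=-1, (2|3)=-1; (−1)^{-6·-10·1}·(-1)^-10·(-1)^-6 = +1.
|Ram(-595, 12818)| = 4, even; anisotropic at {2, 5, 17, 29}.

[2, 5, 17, 29]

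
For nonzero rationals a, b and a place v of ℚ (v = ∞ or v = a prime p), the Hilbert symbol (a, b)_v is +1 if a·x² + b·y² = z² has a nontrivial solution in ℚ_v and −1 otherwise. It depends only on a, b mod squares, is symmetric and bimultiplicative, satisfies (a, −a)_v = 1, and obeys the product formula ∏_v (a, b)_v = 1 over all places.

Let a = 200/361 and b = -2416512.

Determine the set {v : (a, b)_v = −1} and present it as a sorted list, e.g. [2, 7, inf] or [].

(a, b) ≡ (2, -37758) mod (ℚ^×)²; places V = {2, 3, 5, 7, 19, 29, 31, ∞}.
(a,b)_2: α=3, β=7; u≡1, v≡1 (mod 8); ε(u)ε(v)=0·0, αω(v)=3·0, βω(u)=7·0; sum ≡ 0  ⇒  +1.
(a,b)_31: α=0, u≡10; β=1, v≡13 (mod 31); (10|31)=+1, (13|31)=-1; sign (−1)^0·+1^1·-1^0 = +1.
(a,b)_∞: sgn(2)=+, sgn(-37758)=−, so +1.
(a,b)_29: α=0, u≡2; β=1, v≡18 (mod 29); (2|29)=-1, (18|29)=-1; sign (−1)^0·-1^1·-1^0 = -1.
(a,b)_5: α=2, u≡3; β=0, v≡3 (mod 5); (3|5)=-1, (3|5)=-1; sign (−1)^0·-1^0·-1^2 = +1.
(a,b)_3: α=0, u≡2; β=1, v≡2 (mod 3); (2|3)=-1, (2|3)=-1; sign (−1)^0·-1^1·-1^0 = -1.
(a,b)_19: α=-2, u≡10; β=0, v≡3 (mod 19); (10|19)=-1, (3|19)=-1; sign (−1)^0·-1^0·-1^-2 = +1.
(a,b)_7: α=0, u≡1; β=1, v≡3 (mod 7); (1|7)=+1, (3|7)=-1; sign (−1)^0·+1^1·-1^0 = +1.
Ram(2, -37758) = {3, 29}; no ℚ_3-point on the conic.

[3, 29]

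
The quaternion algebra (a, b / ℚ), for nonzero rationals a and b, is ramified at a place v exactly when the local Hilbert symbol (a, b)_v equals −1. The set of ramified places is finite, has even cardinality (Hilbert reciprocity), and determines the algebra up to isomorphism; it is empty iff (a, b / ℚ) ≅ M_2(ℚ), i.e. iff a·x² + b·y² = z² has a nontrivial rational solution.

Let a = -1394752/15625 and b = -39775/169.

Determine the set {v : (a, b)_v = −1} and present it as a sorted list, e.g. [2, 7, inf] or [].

[31, 37, 43, inf]

Mod squares: a ≡ -21793, b ≡ -1591. Check v ∈ {∞, 2, 5, 13, 19, 31, 37, 43}.
v=31: a=31^1·(≡20), b=31^0·(≡22) mod 31; (20|31)=+1, (22|31)=-1; (−1)^{1·0·15}·(+1)^0·(-1)^1 = -1.
v=13: a=13^0·(≡8), b=13^-2·(≡5) mod 13; (8|13)=-1, (5|13)=-1; (−1)^{0·-2·6}·(-1)^-2·(-1)^0 = +1.
v=43: a=43^0·(≡32), b=43^1·(≡36) mod 43; (32|43)=-1, (36|43)=+1; (−1)^{0·1·21}·(-1)^1·(+1)^0 = -1.
v=2: v_2(a)=6, v_2(b)=0; units ≡ 7, 1 (mod 8); ε·ε+αω+βω = 1·0+6·0+0·0 ≡ 0  ⇒  (a,b)_2 = +1.
v=∞: -21793 < 0 and -1591 < 0  ⇒  (a,b)_∞ = -1.
v=37: a=37^1·(≡4), b=37^1·(≡14) mod 37; (4|37)=+1, (14|37)=-1; (−1)^{1·1·18}·(+1)^1·(-1)^1 = -1.
v=19: a=19^1·(≡12), b=19^0·(≡4) mod 19; (12|19)=-1, (4|19)=+1; (−1)^{1·0·9}·(-1)^0·(+1)^1 = +1.
v=5: a=5^-6·(≡3), b=5^2·(≡1) mod 5; (3|5)=-1, (1|5)=+1; (−1)^{-6·2·2}·(-1)^2·(+1)^-6 = +1.
Ram(-21793, -1591) = {31, 37, 43, ∞}; no ℚ_31-point on the conic.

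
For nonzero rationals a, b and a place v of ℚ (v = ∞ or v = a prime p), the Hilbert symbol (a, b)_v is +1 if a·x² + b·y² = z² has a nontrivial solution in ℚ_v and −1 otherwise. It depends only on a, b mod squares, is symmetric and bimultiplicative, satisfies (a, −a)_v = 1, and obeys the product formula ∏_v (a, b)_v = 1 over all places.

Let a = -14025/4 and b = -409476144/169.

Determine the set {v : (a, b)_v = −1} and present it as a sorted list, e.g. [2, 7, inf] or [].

(a, b) ≡ (-561, -10659) mod (ℚ^×)²; places V = {2, 3, 5, 7, 11, 13, 17, 19, ∞}.
(a,b)_19: α=0, u≡4; β=1, v≡9 (mod 19); (4|19)=+1, (9|19)=+1; sign (−1)^0·+1^1·+1^0 = +1.
(a,b)_13: α=0, u≡7; β=-2, v≡1 (mod 13); (7|13)=-1, (1|13)=+1; sign (−1)^0·-1^-2·+1^0 = +1.
(a,b)_5: α=2, u≡1; β=0, v≡4 (mod 5); (1|5)=+1, (4|5)=+1; sign (−1)^0·+1^0·+1^2 = +1.
(a,b)_2: α=-2, β=4; u≡7, v≡5 (mod 8); ε(u)ε(v)=1·0, αω(v)=-2·1, βω(u)=4·0; sum ≡ 0  ⇒  +1.
(a,b)_3: α=1, u≡2; β=1, v≡2 (mod 3); (2|3)=-1, (2|3)=-1; sign (−1)^1·-1^1·-1^1 = -1.
(a,b)_17: α=1, u≡2; β=1, v≡8 (mod 17); (2|17)=+1, (8|17)=+1; sign (−1)^0·+1^1·+1^1 = +1.
(a,b)_7: α=0, u≡6; β=4, v≡4 (mod 7); (6|7)=-1, (4|7)=+1; sign (−1)^0·-1^4·+1^0 = +1.
(a,b)_∞: sgn(-561)=−, sgn(-10659)=−, so -1.
(a,b)_11: α=1, u≡3; β=1, v≡10 (mod 11); (3|11)=+1, (10|11)=-1; sign (−1)^1·+1^1·-1^1 = +1.
|Ram(-561, -10659)| = 2, even; anisotropic at {3, ∞}.

[3, inf]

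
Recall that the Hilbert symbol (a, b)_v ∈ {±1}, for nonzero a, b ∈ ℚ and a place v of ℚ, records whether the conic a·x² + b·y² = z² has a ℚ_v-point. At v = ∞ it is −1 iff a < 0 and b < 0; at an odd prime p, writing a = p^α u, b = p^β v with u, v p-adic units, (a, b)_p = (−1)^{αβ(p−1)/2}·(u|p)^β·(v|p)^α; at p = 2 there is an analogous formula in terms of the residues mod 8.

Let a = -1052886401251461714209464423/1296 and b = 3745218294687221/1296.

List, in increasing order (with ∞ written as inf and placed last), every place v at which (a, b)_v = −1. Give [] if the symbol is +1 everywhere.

(a, b) ≡ (-652783, 8789) mod (ℚ^×)²; places V = {2, 3, 7, 11, 17, 19, 43, 47, ∞}.
(a,b)_∞: sgn(-652783)=−, sgn(8789)=+, so +1.
(a,b)_43: α=3, u≡10; β=2, v≡40 (mod 43); (10|43)=+1, (40|43)=+1; sign (−1)^0·+1^2·+1^3 = +1.
(a,b)_2: α=-4, β=-4; u≡1, v≡5 (mod 8); ε(u)ε(v)=0·0, αω(v)=-4·1, βω(u)=-4·0; sum ≡ 0  ⇒  +1.
(a,b)_7: α=2, u≡2; β=0, v≡2 (mod 7); (2|7)=+1, (2|7)=+1; sign (−1)^0·+1^0·+1^2 = +1.
(a,b)_11: α=2, u≡4; β=1, v≡2 (mod 11); (4|11)=+1, (2|11)=-1; sign (−1)^0·+1^1·-1^2 = +1.
(a,b)_19: α=3, u≡2; β=2, v≡7 (mod 19); (2|19)=-1, (7|19)=+1; sign (−1)^0·-1^2·+1^3 = +1.
(a,b)_47: α=5, u≡10; β=3, v≡10 (mod 47); (10|47)=-1, (10|47)=-1; sign (−1)^1·-1^3·-1^5 = -1.
(a,b)_3: α=-4, u≡2; β=-4, v≡2 (mod 3); (2|3)=-1, (2|3)=-1; sign (−1)^0·-1^-4·-1^-4 = +1.
(a,b)_17: α=5, u≡13; β=3, v≡11 (mod 17); (13|17)=+1, (11|17)=-1; sign (−1)^0·+1^3·-1^5 = -1.
(-652783, 8789 / ℚ) ramifies at {17, 47}: a division algebra.

[17, 47]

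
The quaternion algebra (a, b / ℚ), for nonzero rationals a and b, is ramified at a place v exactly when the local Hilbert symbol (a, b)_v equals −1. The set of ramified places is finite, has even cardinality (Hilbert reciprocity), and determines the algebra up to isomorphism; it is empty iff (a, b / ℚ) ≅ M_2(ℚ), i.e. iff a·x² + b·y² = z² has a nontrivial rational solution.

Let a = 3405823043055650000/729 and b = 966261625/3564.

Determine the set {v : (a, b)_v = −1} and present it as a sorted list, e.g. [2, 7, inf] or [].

Mod squares: a ≡ 13685, b ≡ 24035. Check v ∈ {∞, 2, 3, 5, 7, 11, 17, 19, 23}.
v=23: a=23^3·(≡22), b=23^1·(≡11) mod 23; (22|23)=-1, (11|23)=-1; (−1)^{3·1·11}·(-1)^1·(-1)^3 = -1.
v=5: a=5^5·(≡2), b=5^3·(≡2) mod 5; (2|5)=-1, (2|5)=-1; (−1)^{5·3·2}·(-1)^3·(-1)^5 = +1.
v=11: a=11^0·(≡1), b=11^-1·(≡2) mod 11; (1|11)=+1, (2|11)=-1; (−1)^{0·-1·5}·(+1)^-1·(-1)^0 = +1.
v=19: a=19^6·(≡17), b=19^3·(≡6) mod 19; (17|19)=+1, (6|19)=+1; (−1)^{6·3·9}·(+1)^3·(+1)^6 = +1.
v=2: v_2(a)=4, v_2(b)=-2; units ≡ 5, 3 (mod 8); ε·ε+αω+βω = 0·1+4·1+-2·1 ≡ 0  ⇒  (a,b)_2 = +1.
v=3: a=3^-6·(≡2), b=3^-4·(≡2) mod 3; (2|3)=-1, (2|3)=-1; (−1)^{-6·-4·1}·(-1)^-4·(-1)^-6 = +1.
v=∞: 13685 > 0 and 24035 > 0  ⇒  (a,b)_∞ = +1.
v=7: a=7^1·(≡4), b=7^2·(≡2) mod 7; (4|7)=+1, (2|7)=+1; (−1)^{1·2·3}·(+1)^2·(+1)^1 = +1.
v=17: a=17^1·(≡11), b=17^0·(≡11) mod 17; (11|17)=-1, (11|17)=-1; (−1)^{1·0·8}·(-1)^0·(-1)^1 = -1.
Ram(13685, 24035) = {17, 23}; no ℚ_17-point on the conic.

[17, 23]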